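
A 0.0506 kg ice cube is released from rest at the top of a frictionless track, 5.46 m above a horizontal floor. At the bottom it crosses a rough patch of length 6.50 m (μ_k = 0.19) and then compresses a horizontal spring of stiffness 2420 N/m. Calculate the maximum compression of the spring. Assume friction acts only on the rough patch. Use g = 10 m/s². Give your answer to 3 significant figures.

Initial energy: E₁ = mgh = (0.0506)(10)(5.46) = 2.7628 J
Friction removes W_f = μ_k mg d = (0.19)(0.0506)(10)(6.50) = 0.6249 J
Energy reaching the spring: E = 2.7628 − 0.6249 = 2.1379 J
At max compression ½kx² = E ⇒ x = √(2E/k) = √(2 × 2.1379/2420) = 0.04203 m

x = 0.0420 m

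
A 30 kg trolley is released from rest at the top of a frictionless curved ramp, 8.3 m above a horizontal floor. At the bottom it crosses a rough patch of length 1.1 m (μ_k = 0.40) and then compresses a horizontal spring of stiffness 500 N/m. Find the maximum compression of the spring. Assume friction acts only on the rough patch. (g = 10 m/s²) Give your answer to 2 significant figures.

x = 3.1 m

Initial energy: E₁ = mgh = (30)(10)(8.3) = 2490.0 J
Friction removes W_f = μ_k mg d = (0.40)(30)(10)(1.1) = 132.0 J
Energy reaching the spring: E = 2490.0 − 132.0 = 2358.0 J
At max compression ½kx² = E ⇒ x = √(2E/k) = √(2 × 2358.0/500) = 3.071 m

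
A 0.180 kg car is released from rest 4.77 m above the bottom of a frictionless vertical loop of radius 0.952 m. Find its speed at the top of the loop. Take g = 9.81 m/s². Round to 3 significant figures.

Energy conservation: mgh = ½mv_top² + mg(2r)
v_top² = 2g(h − 2r) = 2(9.81)(4.77 − 1.904) = 56.23
v_top = 7.499 m/s

v = 7.50 m/s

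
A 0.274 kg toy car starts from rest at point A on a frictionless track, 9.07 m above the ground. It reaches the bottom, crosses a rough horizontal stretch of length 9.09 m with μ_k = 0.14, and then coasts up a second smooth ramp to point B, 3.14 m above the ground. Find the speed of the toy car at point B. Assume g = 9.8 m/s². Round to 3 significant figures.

Energy at A: mgh₁ = (0.274)(9.8)(9.07) = 24.355 J
Friction loss: W_f = μ_k mg d = 3.417 J
At B: ½mv² + mgh₂ = mgh₁ − W_f
½mv² = 24.355 − 3.417 − 8.4315 = 12.506 J
v = √(2 × 12.506/0.274) = 9.554 m/s

v = 9.55 m/s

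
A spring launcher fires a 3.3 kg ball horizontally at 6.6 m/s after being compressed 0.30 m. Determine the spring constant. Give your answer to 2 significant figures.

k = 1600 N/m

Energy stored in the spring equals the launch KE: ½kx² = ½mv²
k = mv²/x² = (3.3)(6.6)²/(0.30)² = 1597 N/m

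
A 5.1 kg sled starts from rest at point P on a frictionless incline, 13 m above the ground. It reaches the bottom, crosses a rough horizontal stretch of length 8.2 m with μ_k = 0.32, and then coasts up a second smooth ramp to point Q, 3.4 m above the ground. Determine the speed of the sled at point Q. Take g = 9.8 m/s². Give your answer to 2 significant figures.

v = 12 m/s

Energy at P: mgh₁ = (5.1)(9.8)(13) = 649.74 J
Friction loss: W_f = μ_k mg d = 131.1 J
At Q: ½mv² + mgh₂ = mgh₁ − W_f
½mv² = 649.74 − 131.1 − 169.93 = 348.66 J
v = √(2 × 348.66/5.1) = 11.69 m/s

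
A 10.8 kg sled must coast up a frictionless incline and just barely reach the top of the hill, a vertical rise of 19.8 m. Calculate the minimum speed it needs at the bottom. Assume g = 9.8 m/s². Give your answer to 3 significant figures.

At the top it is momentarily at rest, so all KE converts to PE: ½mv² = mgh
v = √(2gh) = √(2 × 9.8 × 19.8) = 19.70 m/s

v = 19.7 m/s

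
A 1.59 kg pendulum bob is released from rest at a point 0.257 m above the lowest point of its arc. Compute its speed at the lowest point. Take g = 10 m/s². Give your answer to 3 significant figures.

By conservation of mechanical energy, mgh = ½mv²
v = √(2gh) = √(2 × 10 × 0.257) = √5.1400 = 2.267 m/s

v = 2.27 m/s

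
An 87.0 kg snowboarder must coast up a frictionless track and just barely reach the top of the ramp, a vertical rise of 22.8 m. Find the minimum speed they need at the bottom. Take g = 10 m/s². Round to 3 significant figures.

v = 21.4 m/s

At the top they are momentarily at rest, so all KE converts to PE: ½mv² = mgh
v = √(2gh) = √(2 × 10 × 22.8) = 21.35 m/s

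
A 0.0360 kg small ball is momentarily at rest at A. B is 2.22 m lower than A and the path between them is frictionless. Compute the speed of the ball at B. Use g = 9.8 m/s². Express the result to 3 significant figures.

v = 6.60 m/s

By conservation of mechanical energy, mgh = ½mv²
v = √(2gh) = √(2 × 9.8 × 2.22) = √43.512 = 6.596 m/s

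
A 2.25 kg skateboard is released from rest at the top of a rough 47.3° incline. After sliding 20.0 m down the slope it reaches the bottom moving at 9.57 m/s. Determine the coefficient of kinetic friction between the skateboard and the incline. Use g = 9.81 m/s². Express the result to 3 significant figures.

The energy dissipated by friction is the PE lost minus the KE gained:
mgL sinθ = 324.43 J; ½mv² = 103.03 J
W_f = 324.43 − 103.03 = 221.4 J
μ_k = W_f/(mg cosθ · L) = 221.4/(14.97 × 20.0) = 0.7395

μ_k = 0.740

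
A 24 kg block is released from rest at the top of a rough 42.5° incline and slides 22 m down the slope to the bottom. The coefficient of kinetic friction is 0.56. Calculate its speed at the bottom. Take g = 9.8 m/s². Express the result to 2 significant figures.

Work–energy: mg(L sinθ) − μ_k(mg cosθ)L = ½mv²
mgh = mgL sinθ = (24)(9.8)(22)sin42.5° = 3495.8 J
W_f = μ_k mg cosθ · L = (0.56)(24)(9.8)cos42.5°·22 = 2136 J
½mv² = 3495.8 − 2136 = 1359.4 J
v = √(2 × 1359.4/24) = 10.64 m/s

v = 11 m/s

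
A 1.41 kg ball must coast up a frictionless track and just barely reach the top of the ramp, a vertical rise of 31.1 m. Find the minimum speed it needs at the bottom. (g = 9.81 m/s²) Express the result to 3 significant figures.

At the top it is momentarily at rest, so all KE converts to PE: ½mv² = mgh
v = √(2gh) = √(2 × 9.81 × 31.1) = 24.70 m/s

v = 24.7 m/s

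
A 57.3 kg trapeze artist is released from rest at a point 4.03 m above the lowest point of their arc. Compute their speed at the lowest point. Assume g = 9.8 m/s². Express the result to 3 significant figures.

Equating total energy at the two states: mgh = ½mv²
v = √(2gh) = √(2 × 9.8 × 4.03) = √78.988 = 8.888 m/s

v = 8.89 m/s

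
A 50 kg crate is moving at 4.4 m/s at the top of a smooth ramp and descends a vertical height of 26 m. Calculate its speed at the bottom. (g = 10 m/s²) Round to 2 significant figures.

v = 23 m/s

Equating total energy at the two states: ½mv₀² + mgh = ½mv²
v² = v₀² + 2gh = (4.4)² + 2(10)(26) = 539.36
v = √539.36 = 23.22 m/s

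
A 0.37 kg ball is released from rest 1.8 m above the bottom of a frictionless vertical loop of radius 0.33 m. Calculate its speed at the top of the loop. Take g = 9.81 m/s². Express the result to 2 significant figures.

v = 4.7 m/s

Energy conservation: mgh = ½mv_top² + mg(2r)
v_top² = 2g(h − 2r) = 2(9.81)(1.8 − 0.6600) = 22.37
v_top = 4.729 m/s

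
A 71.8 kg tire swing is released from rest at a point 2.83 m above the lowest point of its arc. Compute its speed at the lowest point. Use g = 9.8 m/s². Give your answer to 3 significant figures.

Energy conservation between the two points: mgh = ½mv²
v = √(2gh) = √(2 × 9.8 × 2.83) = √55.468 = 7.448 m/s

v = 7.45 m/s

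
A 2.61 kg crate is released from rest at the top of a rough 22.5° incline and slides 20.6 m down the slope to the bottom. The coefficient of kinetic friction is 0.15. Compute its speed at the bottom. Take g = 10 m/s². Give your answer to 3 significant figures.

Work–energy: mg(L sinθ) − μ_k(mg cosθ)L = ½mv²
mgh = mgL sinθ = (2.61)(10)(20.6)sin22.5° = 205.75 J
W_f = μ_k mg cosθ · L = (0.15)(2.61)(10)cos22.5°·20.6 = 74.51 J
½mv² = 205.75 − 74.51 = 131.24 J
v = √(2 × 131.24/2.61) = 10.03 m/s

v = 10.0 m/s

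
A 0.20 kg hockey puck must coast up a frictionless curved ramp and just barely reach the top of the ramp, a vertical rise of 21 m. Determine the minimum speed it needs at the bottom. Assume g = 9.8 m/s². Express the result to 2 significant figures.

v = 20 m/s

At the top it is momentarily at rest, so all KE converts to PE: ½mv² = mgh
v = √(2gh) = √(2 × 9.8 × 21) = 20.29 m/s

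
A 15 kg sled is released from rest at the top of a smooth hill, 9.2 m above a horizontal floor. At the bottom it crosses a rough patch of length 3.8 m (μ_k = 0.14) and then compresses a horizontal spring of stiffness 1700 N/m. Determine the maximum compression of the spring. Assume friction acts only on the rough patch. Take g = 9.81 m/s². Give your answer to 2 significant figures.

x = 1.2 m

Initial energy: E₁ = mgh = (15)(9.81)(9.2) = 1353.8 J
Friction removes W_f = μ_k mg d = (0.14)(15)(9.81)(3.8) = 78.28 J
Energy reaching the spring: E = 1353.8 − 78.28 = 1275.5 J
At max compression ½kx² = E ⇒ x = √(2E/k) = √(2 × 1275.5/1700) = 1.225 m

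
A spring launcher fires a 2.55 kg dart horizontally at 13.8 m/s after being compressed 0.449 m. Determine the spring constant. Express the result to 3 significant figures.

k = 2410 N/m

Spring PE at full compression equals KE at release: ½kx² = ½mv²
k = mv²/x² = (2.55)(13.8)²/(0.449)² = 2409 N/m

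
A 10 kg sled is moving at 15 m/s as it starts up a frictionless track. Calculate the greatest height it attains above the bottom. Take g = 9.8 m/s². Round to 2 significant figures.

By energy conservation, ½mv² = mgh
h = v²/(2g) = 15²/(2 × 9.8) = 11.48 m

h = 11 m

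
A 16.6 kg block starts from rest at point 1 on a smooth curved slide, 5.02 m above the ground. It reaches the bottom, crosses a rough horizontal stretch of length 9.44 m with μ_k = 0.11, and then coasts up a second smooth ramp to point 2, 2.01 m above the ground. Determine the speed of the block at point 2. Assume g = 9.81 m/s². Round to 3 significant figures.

Energy at 1: mgh₁ = (16.6)(9.81)(5.02) = 817.49 J
Friction loss: W_f = μ_k mg d = 169.1 J
At 2: ½mv² + mgh₂ = mgh₁ − W_f
½mv² = 817.49 − 169.1 − 327.32 = 321.07 J
v = √(2 × 321.07/16.6) = 6.220 m/s

v = 6.22 m/s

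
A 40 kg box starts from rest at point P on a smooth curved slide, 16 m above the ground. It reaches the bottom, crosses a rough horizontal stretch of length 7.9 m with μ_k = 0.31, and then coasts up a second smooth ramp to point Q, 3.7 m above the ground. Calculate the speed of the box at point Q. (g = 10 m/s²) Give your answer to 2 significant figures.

Energy at P: mgh₁ = (40)(10)(16) = 6400.0 J
Friction loss: W_f = μ_k mg d = 979.6 J
At Q: ½mv² + mgh₂ = mgh₁ − W_f
½mv² = 6400.0 − 979.6 − 1480.0 = 3940.4 J
v = √(2 × 3940.4/40) = 14.04 m/s

v = 14 m/s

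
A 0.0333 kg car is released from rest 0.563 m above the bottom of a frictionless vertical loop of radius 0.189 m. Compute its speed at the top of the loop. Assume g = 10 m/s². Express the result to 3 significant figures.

v = 1.92 m/s

Energy conservation: mgh = ½mv_top² + mg(2r)
v_top² = 2g(h − 2r) = 2(10)(0.563 − 0.3780) = 3.700
v_top = 1.924 m/s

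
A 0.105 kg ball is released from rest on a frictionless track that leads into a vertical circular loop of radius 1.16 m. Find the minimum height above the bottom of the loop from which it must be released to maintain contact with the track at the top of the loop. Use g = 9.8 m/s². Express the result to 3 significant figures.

h = 2.90 m

At the top, for minimum speed gravity alone supplies the centripetal force: mg = mv_top²/r ⇒ v_top² = gr = 11.37 m²/s²
Energy conservation from release height h to the top (height 2r): mgh = ½mv_top² + mg(2r)
h = v_top²/(2g) + 2r = r/2 + 2r = 5r/2 = 2.900 m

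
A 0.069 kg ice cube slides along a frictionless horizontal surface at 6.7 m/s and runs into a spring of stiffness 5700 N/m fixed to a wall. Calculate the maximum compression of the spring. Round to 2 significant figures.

All KE is stored as spring PE at maximum compression: ½mv² = ½kx²
x = v√(m/k) = 6.7 × √(0.069/5700) = 0.02331 m

x = 0.023 m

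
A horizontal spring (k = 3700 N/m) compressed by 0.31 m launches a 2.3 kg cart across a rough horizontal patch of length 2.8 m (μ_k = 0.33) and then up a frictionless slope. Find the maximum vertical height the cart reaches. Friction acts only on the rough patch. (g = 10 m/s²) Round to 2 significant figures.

h = 6.8 m

Spring energy: E₀ = ½kx² = ½(3700)(0.31)² = 177.78 J
Friction: W_f = μ_k mg d = (0.33)(2.3)(10)(2.8) = 21.25 J
Energy at base of ramp: E = 177.78 − 21.25 = 156.53 J
At max height all remaining energy is PE: mgh = E ⇒ h = E/(mg) = 156.53/(2.3 × 10) = 6.806 m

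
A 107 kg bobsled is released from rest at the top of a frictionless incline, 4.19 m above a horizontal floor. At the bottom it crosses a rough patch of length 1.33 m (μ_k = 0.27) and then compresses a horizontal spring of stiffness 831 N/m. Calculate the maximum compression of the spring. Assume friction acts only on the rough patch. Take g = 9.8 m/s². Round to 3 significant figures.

x = 3.11 m

Initial energy: E₁ = mgh = (107)(9.8)(4.19) = 4393.6 J
Friction removes W_f = μ_k mg d = (0.27)(107)(9.8)(1.33) = 376.6 J
Energy reaching the spring: E = 4393.6 − 376.6 = 4017.1 J
At max compression ½kx² = E ⇒ x = √(2E/k) = √(2 × 4017.1/831) = 3.109 m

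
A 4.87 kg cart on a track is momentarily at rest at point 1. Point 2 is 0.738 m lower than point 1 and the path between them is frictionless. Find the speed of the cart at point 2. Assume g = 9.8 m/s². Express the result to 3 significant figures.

v = 3.80 m/s

Equating total energy at the two states: mgh = ½mv²
The mass cancels from both sides.
v = √(2gh) = √(2 × 9.8 × 0.738) = √14.465 = 3.803 m/s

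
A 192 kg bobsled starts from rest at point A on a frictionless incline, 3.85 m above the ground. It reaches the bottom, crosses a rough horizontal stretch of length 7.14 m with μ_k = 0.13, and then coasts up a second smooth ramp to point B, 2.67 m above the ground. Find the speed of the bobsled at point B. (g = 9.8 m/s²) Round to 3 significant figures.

v = 2.22 m/s

Energy at A: mgh₁ = (192)(9.8)(3.85) = 7244.2 J
Friction loss: W_f = μ_k mg d = 1747 J
At B: ½mv² + mgh₂ = mgh₁ − W_f
½mv² = 7244.2 − 1747 − 5023.9 = 473.79 J
v = √(2 × 473.79/192) = 2.222 m/s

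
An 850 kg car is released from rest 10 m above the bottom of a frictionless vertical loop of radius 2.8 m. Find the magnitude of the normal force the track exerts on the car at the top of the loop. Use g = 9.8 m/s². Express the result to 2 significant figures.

N = 18000 N

Energy from release to top (height 2r): mgh = ½mv_top² + mg(2r)
v_top² = 2g(h − 2r) = 2(9.8)(10 − 5.600) = 86.240 m²/s²
At the top, both N and weight point toward the centre: N + mg = mv_top²/r
N = m(v_top²/r − g) = 850(86.240/2.8 − 9.8) = 17850 N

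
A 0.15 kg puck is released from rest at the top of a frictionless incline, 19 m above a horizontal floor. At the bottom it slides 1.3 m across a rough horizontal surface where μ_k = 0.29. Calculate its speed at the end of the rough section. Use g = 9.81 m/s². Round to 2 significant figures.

v = 19 m/s

Applying the work–energy principle:
mgh = ½mv² + μ_k m g d
W_f = μ_k mg d = (0.29)(0.15)(9.81)(1.3) = 0.5548 J
½mv² = mgh − W_f = 27.959 − 0.5548 = 27.404 J
v = √(2 × 27.404/0.15) = 19.12 m/s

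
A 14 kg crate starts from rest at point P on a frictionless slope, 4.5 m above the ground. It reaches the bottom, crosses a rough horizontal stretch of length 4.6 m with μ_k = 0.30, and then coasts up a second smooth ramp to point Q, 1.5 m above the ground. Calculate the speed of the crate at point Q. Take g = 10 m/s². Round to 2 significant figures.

v = 5.7 m/s

Energy at P: mgh₁ = (14)(10)(4.5) = 630.00 J
Friction loss: W_f = μ_k mg d = 193.2 J
At Q: ½mv² + mgh₂ = mgh₁ − W_f
½mv² = 630.00 − 193.2 − 210.00 = 226.80 J
v = √(2 × 226.80/14) = 5.692 m/s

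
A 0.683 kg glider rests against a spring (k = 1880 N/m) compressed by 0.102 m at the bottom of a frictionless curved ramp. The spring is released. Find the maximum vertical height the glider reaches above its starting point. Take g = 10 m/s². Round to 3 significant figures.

Energy conservation from release to the highest point: ½kx² = mgh
h = kx²/(2mg) = (1880)(0.102)²/(2 × 0.683 × 10) = 1.432 m

h = 1.43 m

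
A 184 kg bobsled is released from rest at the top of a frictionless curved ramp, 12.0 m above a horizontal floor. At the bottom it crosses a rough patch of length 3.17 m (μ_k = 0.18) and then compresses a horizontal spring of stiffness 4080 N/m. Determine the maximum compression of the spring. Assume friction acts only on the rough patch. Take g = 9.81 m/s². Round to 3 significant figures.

Initial energy: E₁ = mgh = (184)(9.81)(12.0) = 21660 J
Friction removes W_f = μ_k mg d = (0.18)(184)(9.81)(3.17) = 1030 J
Energy reaching the spring: E = 21660 − 1030 = 20631 J
At max compression ½kx² = E ⇒ x = √(2E/k) = √(2 × 20631/4080) = 3.180 m

x = 3.18 m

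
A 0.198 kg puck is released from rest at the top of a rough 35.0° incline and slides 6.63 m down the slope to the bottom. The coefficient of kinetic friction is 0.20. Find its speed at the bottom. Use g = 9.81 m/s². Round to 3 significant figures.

v = 7.30 m/s

Work–energy: mg(L sinθ) − μ_k(mg cosθ)L = ½mv²
mgh = mgL sinθ = (0.198)(9.81)(6.63)sin35.0° = 7.3865 J
W_f = μ_k mg cosθ · L = (0.20)(0.198)(9.81)cos35.0°·6.63 = 2.110 J
½mv² = 7.3865 − 2.110 = 5.2767 J
v = √(2 × 5.2767/0.198) = 7.301 m/s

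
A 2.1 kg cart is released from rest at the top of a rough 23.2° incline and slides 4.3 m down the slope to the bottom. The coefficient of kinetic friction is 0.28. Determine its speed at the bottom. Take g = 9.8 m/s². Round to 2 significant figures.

v = 3.4 m/s

Taking the bottom as reference, mgh = ½mv² + μ_k N L with h = L sinθ, N = mg cosθ:
mgh = mgL sinθ = (2.1)(9.8)(4.3)sin23.2° = 34.861 J
W_f = μ_k mg cosθ · L = (0.28)(2.1)(9.8)cos23.2°·4.3 = 22.77 J
½mv² = 34.861 − 22.77 = 12.087 J
v = √(2 × 12.087/2.1) = 3.393 m/s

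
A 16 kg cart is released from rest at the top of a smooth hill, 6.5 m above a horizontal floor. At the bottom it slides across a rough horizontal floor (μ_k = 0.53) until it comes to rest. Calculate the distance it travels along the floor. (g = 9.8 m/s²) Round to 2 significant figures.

d = 12 m

Energy at the top = energy at the end + work done against friction:
At rest all PE has been dissipated by friction: mgh = μ_k m g d
d = h/μ_k = 6.5/0.53 = 12.26 m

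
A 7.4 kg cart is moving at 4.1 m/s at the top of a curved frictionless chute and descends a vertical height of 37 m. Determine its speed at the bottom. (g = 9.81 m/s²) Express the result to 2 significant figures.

v = 27 m/s

Energy conservation between the two points: ½mv₀² + mgh = ½mv²
The mass cancels from both sides.
v² = v₀² + 2gh = (4.1)² + 2(9.81)(37) = 742.75
v = √742.75 = 27.25 m/s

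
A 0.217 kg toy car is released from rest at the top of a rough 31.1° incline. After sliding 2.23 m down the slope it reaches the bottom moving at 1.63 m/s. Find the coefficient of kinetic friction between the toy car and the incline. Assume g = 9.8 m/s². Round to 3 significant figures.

μ_k = 0.532

Energy balance down the incline: mg L sinθ − ½mv² = μ_k (mg cosθ) L
mgL sinθ = 2.4496 J; ½mv² = 0.28827 J
W_f = 2.4496 − 0.28827 = 2.161 J
μ_k = W_f/(mg cosθ · L) = 2.161/(1.821 × 2.23) = 0.5322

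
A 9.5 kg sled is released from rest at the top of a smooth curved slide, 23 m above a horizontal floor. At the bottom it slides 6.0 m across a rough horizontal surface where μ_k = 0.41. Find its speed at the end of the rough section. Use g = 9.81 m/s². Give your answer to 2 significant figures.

v = 20 m/s

Energy bookkeeping (friction removes W_f = μ_k N d):
mgh = ½mv² + μ_k m g d
W_f = μ_k mg d = (0.41)(9.5)(9.81)(6.0) = 229.3 J
½mv² = mgh − W_f = 2143.5 − 229.3 = 1914.2 J
v = √(2 × 1914.2/9.5) = 20.07 m/s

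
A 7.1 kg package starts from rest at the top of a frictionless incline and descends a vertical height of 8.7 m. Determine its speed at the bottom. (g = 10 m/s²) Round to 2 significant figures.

v = 13 m/s

By conservation of mechanical energy, mgh = ½mv²
v = √(2gh) = √(2 × 10 × 8.7) = √174.00 = 13.19 m/s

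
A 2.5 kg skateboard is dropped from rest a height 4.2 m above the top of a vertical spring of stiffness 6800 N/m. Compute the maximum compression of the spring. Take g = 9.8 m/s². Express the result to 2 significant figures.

Let x be the compression. The total drop is H + x, and the skateboard is instantaneously at rest at max compression, so energy conservation gives:
mg(H + x) = ½kx²
½(6800)x² − (2.5)(9.8)x − (2.5)(9.8)(4.2) = 0
3400x² − 24.50x − 102.9 = 0
x = [24.50 + √(600.2 + 1.3994e+06)]/(2 × 3400) = 0.1776 m

x = 0.18 m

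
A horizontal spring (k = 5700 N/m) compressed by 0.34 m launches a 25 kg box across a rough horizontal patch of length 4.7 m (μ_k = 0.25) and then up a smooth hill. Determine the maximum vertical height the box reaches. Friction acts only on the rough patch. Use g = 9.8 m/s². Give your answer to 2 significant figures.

Spring energy: E₀ = ½kx² = ½(5700)(0.34)² = 329.46 J
Friction: W_f = μ_k mg d = (0.25)(25)(9.8)(4.7) = 287.9 J
Energy at base of ramp: E = 329.46 − 287.9 = 41.585 J
At max height all remaining energy is PE: mgh = E ⇒ h = E/(mg) = 41.585/(25 × 9.8) = 0.1697 m

h = 0.17 m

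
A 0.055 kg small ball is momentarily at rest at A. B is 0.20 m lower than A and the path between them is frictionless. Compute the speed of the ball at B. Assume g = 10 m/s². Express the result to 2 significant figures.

v = 2.0 m/s

Equating total energy at the two states: mgh = ½mv²
v = √(2gh) = √(2 × 10 × 0.20) = √4.0000 = 2.000 m/s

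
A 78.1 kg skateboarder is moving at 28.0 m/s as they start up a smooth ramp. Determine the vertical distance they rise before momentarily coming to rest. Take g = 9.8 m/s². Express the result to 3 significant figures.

h = 40.0 m

By energy conservation, ½mv² = mgh
h = v²/(2g) = 28.0²/(2 × 9.8) = 40.00 m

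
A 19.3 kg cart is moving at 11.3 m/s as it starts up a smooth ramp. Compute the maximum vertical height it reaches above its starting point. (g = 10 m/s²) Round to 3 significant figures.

By energy conservation, ½mv² = mgh
h = v²/(2g) = 11.3²/(2 × 10) = 6.385 m

h = 6.38 m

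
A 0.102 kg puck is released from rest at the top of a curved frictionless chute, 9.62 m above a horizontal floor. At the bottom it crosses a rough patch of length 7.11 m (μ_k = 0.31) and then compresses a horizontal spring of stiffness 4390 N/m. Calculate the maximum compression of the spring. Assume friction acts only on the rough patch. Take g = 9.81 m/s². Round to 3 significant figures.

x = 0.0581 m

Initial energy: E₁ = mgh = (0.102)(9.81)(9.62) = 9.6260 J
Friction removes W_f = μ_k mg d = (0.31)(0.102)(9.81)(7.11) = 2.205 J
Energy reaching the spring: E = 9.6260 − 2.205 = 7.4205 J
At max compression ½kx² = E ⇒ x = √(2E/k) = √(2 × 7.4205/4390) = 0.05814 m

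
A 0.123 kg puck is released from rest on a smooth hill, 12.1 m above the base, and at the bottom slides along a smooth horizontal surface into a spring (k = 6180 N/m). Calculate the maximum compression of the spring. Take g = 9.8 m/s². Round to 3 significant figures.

At max compression the puck is momentarily at rest: mgh = ½kx²
x = √(2mgh/k) = √(2 × 0.123 × 9.8 × 12.1 / 6180) = 0.06870 m

x = 0.0687 m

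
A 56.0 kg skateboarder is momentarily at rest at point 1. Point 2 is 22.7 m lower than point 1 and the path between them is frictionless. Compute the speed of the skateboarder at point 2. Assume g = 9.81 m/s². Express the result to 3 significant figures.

Equating total energy at the two states: mgh = ½mv²
v = √(2gh) = √(2 × 9.81 × 22.7) = √445.37 = 21.10 m/s

v = 21.1 m/s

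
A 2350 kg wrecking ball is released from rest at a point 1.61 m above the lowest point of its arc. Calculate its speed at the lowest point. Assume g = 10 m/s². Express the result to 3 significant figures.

v = 5.67 m/s

Energy conservation between the two points: mgh = ½mv²
v = √(2gh) = √(2 × 10 × 1.61) = √32.200 = 5.675 m/s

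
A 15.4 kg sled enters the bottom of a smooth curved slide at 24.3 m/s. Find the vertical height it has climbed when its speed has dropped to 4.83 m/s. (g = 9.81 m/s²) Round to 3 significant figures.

h = 28.9 m

Energy balance between the two points: ½mv₁² = ½mv₂² + mgh
h = (v₁² − v₂²)/(2g) = (24.3² − 4.83²)/(2 × 9.81) = 28.91 m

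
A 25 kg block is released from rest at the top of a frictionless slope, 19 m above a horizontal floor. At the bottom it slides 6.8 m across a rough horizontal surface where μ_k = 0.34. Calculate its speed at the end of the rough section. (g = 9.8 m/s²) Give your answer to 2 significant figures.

v = 18 m/s

Applying the work–energy principle:
mgh = ½mv² + μ_k m g d
W_f = μ_k mg d = (0.34)(25)(9.8)(6.8) = 566.4 J
½mv² = mgh − W_f = 4655.0 − 566.4 = 4088.6 J
v = √(2 × 4088.6/25) = 18.09 m/s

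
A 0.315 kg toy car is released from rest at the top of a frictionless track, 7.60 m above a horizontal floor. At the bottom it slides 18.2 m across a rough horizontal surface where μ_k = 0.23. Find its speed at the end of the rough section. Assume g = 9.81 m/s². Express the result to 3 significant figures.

v = 8.18 m/s

Energy bookkeeping (friction removes W_f = μ_k N d):
mgh = ½mv² + μ_k m g d
W_f = μ_k mg d = (0.23)(0.315)(9.81)(18.2) = 12.94 J
½mv² = mgh − W_f = 23.485 − 12.94 = 10.550 J
v = √(2 × 10.550/0.315) = 8.184 m/s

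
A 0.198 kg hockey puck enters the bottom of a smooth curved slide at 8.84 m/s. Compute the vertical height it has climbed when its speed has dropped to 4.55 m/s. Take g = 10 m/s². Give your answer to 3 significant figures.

Conservation of energy: ½mv₁² = ½mv₂² + mgh
h = (v₁² − v₂²)/(2g) = (8.84² − 4.55²)/(2 × 10) = 2.872 m

h = 2.87 m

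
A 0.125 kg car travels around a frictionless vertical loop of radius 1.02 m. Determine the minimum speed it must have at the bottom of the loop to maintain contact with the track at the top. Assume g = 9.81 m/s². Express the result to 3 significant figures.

v = 7.07 m/s

At the top: mg = mv_top²/r ⇒ v_top² = gr = 10.01 m²/s²
Energy from bottom to top (height 2r): ½mv_bot² = ½mv_top² + mg(2r)
v_bot² = gr + 4gr = 5gr = 50.03
v_bot = √(5gr) = 7.073 m/s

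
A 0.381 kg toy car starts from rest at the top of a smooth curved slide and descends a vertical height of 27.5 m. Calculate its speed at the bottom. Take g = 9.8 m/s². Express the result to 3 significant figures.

v = 23.2 m/s

By conservation of mechanical energy, mgh = ½mv²
The mass cancels from both sides.
v = √(2gh) = √(2 × 9.8 × 27.5) = √539.00 = 23.22 m/s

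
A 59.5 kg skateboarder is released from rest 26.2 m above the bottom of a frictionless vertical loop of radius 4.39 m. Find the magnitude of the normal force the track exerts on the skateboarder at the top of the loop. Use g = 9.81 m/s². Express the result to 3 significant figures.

N = 4050 N

Energy from release to top (height 2r): mgh = ½mv_top² + mg(2r)
v_top² = 2g(h − 2r) = 2(9.81)(26.2 − 8.780) = 341.78 m²/s²
At the top, both N and weight point toward the centre: N + mg = mv_top²/r
N = m(v_top²/r − g) = 59.5(341.78/4.39 − 9.81) = 4049 N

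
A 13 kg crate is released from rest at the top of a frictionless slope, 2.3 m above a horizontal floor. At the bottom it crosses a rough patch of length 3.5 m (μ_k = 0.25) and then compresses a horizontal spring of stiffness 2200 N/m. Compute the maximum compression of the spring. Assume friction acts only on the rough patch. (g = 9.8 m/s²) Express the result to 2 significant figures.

x = 0.41 m

Initial energy: E₁ = mgh = (13)(9.8)(2.3) = 293.02 J
Friction removes W_f = μ_k mg d = (0.25)(13)(9.8)(3.5) = 111.5 J
Energy reaching the spring: E = 293.02 − 111.5 = 181.54 J
At max compression ½kx² = E ⇒ x = √(2E/k) = √(2 × 181.54/2200) = 0.4063 m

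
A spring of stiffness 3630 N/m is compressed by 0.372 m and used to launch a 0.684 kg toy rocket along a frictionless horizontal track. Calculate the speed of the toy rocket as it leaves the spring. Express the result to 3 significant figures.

Spring PE converts entirely to kinetic energy: ½kx² = ½mv²
v = x√(k/m) = 0.372 × √(3630/0.684) = 27.10 m/s

v = 27.1 m/s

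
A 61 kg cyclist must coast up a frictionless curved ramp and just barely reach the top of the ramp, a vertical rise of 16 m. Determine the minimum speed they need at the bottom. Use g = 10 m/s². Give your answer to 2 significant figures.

v = 18 m/s

At the top they are momentarily at rest, so all KE converts to PE: ½mv² = mgh
v = √(2gh) = √(2 × 10 × 16) = 17.89 m/s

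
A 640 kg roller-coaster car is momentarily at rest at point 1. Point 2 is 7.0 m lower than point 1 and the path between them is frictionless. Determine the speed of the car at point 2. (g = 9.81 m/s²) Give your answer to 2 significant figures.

v = 12 m/s

By conservation of mechanical energy, mgh = ½mv²
v = √(2gh) = √(2 × 9.81 × 7.0) = √137.34 = 11.72 m/s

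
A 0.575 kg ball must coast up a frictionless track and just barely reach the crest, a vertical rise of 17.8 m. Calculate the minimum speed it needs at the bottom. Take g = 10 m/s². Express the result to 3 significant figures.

At the top it is momentarily at rest, so all KE converts to PE: ½mv² = mgh
v = √(2gh) = √(2 × 10 × 17.8) = 18.87 m/s

v = 18.9 m/s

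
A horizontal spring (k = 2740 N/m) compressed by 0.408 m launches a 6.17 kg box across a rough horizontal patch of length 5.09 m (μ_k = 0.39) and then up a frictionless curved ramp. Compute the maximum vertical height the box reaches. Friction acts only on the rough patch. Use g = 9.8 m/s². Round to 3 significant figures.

h = 1.79 m

Spring energy: E₀ = ½kx² = ½(2740)(0.408)² = 228.06 J
Friction: W_f = μ_k mg d = (0.39)(6.17)(9.8)(5.09) = 120.0 J
Energy at base of ramp: E = 228.06 − 120.0 = 108.02 J
At max height all remaining energy is PE: mgh = E ⇒ h = E/(mg) = 108.02/(6.17 × 9.8) = 1.787 m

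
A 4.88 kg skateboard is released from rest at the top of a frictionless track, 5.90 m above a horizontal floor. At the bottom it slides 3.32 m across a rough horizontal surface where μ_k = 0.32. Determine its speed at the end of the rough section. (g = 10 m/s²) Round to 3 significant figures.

v = 9.84 m/s

Energy bookkeeping (friction removes W_f = μ_k N d):
mgh = ½mv² + μ_k m g d
W_f = μ_k mg d = (0.32)(4.88)(10)(3.32) = 51.85 J
½mv² = mgh − W_f = 287.92 − 51.85 = 236.07 J
v = √(2 × 236.07/4.88) = 9.836 m/s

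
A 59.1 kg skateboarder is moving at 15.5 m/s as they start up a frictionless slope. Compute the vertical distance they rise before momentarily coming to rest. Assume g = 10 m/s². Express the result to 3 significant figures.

Setting KE at the bottom equal to PE gained: ½mv² = mgh
h = v²/(2g) = 15.5²/(2 × 10) = 12.01 m

h = 12.0 m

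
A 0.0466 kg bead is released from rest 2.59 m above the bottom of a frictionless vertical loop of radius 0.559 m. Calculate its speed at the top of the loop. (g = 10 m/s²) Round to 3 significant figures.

Energy conservation: mgh = ½mv_top² + mg(2r)
v_top² = 2g(h − 2r) = 2(10)(2.59 − 1.118) = 29.44
v_top = 5.426 m/s

v = 5.43 m/s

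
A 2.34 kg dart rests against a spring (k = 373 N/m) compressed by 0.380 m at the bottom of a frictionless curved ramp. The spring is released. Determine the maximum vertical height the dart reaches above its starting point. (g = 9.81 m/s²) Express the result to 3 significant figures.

h = 1.17 m

Energy conservation from release to the highest point: ½kx² = mgh
h = kx²/(2mg) = (373)(0.380)²/(2 × 2.34 × 9.81) = 1.173 m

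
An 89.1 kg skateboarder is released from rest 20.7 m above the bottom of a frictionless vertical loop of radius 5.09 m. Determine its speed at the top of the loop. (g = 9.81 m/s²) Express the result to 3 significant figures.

Energy conservation: mgh = ½mv_top² + mg(2r)
v_top² = 2g(h − 2r) = 2(9.81)(20.7 − 10.18) = 206.4
v_top = 14.37 m/s

v = 14.4 m/s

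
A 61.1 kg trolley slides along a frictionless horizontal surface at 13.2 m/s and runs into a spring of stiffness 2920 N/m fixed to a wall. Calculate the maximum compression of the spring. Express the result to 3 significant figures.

All KE is stored as spring PE at maximum compression: ½mv² = ½kx²
x = v√(m/k) = 13.2 × √(61.1/2920) = 1.909 m

x = 1.91 m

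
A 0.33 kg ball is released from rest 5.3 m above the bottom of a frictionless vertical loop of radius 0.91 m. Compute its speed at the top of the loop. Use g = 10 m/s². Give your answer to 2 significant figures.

Energy conservation: mgh = ½mv_top² + mg(2r)
v_top² = 2g(h − 2r) = 2(10)(5.3 − 1.820) = 69.60
v_top = 8.343 m/s

v = 8.3 m/s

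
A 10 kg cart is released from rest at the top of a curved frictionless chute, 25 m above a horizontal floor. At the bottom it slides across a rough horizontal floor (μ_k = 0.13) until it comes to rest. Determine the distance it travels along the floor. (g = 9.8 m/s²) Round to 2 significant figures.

Energy at the top = energy at the end + work done against friction:
At rest all PE has been dissipated by friction: mgh = μ_k m g d
d = h/μ_k = 25/0.13 = 192.3 m

d = 190 m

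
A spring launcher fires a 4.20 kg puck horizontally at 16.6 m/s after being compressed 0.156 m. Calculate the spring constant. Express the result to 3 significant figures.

Energy stored in the spring equals the launch KE: ½kx² = ½mv²
k = mv²/x² = (4.20)(16.6)²/(0.156)² = 47557 N/m

k = 47600 N/m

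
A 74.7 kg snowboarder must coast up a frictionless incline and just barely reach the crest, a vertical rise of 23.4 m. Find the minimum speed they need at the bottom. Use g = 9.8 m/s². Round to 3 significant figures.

v = 21.4 m/s

At the top they are momentarily at rest, so all KE converts to PE: ½mv² = mgh
v = √(2gh) = √(2 × 9.8 × 23.4) = 21.42 m/s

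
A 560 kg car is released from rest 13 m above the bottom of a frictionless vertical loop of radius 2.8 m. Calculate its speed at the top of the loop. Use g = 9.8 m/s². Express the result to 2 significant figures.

v = 12 m/s

Energy conservation: mgh = ½mv_top² + mg(2r)
v_top² = 2g(h − 2r) = 2(9.8)(13 − 5.600) = 145.0
v_top = 12.04 m/s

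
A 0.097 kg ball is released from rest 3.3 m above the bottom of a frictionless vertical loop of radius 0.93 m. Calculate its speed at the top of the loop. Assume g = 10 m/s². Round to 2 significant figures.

Energy conservation: mgh = ½mv_top² + mg(2r)
v_top² = 2g(h − 2r) = 2(10)(3.3 − 1.860) = 28.80
v_top = 5.367 m/s

v = 5.4 m/s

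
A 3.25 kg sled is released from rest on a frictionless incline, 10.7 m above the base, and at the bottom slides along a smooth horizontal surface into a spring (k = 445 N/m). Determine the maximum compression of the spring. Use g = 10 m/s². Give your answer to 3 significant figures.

At max compression the sled is momentarily at rest: mgh = ½kx²
x = √(2mgh/k) = √(2 × 3.25 × 10 × 10.7 / 445) = 1.250 m

x = 1.25 m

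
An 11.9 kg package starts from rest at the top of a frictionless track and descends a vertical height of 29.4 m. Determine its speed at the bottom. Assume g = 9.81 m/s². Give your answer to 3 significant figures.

By conservation of mechanical energy, mgh = ½mv²
v = √(2gh) = √(2 × 9.81 × 29.4) = √576.83 = 24.02 m/s

v = 24.0 m/s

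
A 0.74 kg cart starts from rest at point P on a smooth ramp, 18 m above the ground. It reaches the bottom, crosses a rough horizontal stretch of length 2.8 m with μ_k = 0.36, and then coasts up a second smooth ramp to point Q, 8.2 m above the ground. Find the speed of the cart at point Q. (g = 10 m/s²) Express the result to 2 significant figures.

v = 13 m/s

Energy at P: mgh₁ = (0.74)(10)(18) = 133.20 J
Friction loss: W_f = μ_k mg d = 7.459 J
At Q: ½mv² + mgh₂ = mgh₁ − W_f
½mv² = 133.20 − 7.459 − 60.680 = 65.061 J
v = √(2 × 65.061/0.74) = 13.26 m/s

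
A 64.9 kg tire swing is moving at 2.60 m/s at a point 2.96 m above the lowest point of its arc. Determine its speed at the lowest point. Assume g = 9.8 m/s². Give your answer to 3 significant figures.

By conservation of mechanical energy, ½mv₀² + mgh = ½mv²
v² = v₀² + 2gh = (2.60)² + 2(9.8)(2.96) = 64.776
v = √64.776 = 8.048 m/s

v = 8.05 m/s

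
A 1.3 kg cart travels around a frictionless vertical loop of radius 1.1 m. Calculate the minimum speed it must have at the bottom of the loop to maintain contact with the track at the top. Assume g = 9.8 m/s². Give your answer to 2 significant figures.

v = 7.3 m/s

At the top: mg = mv_top²/r ⇒ v_top² = gr = 10.78 m²/s²
Energy from bottom to top (height 2r): ½mv_bot² = ½mv_top² + mg(2r)
v_bot² = gr + 4gr = 5gr = 53.90
v_bot = √(5gr) = 7.342 m/s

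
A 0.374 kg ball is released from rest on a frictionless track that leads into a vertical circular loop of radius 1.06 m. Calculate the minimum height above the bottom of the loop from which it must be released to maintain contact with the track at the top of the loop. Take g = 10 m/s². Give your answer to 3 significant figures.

At the top, for minimum speed gravity alone supplies the centripetal force: mg = mv_top²/r ⇒ v_top² = gr = 10.60 m²/s²
Energy conservation from release height h to the top (height 2r): mgh = ½mv_top² + mg(2r)
h = v_top²/(2g) + 2r = r/2 + 2r = 5r/2 = 2.650 m

h = 2.65 m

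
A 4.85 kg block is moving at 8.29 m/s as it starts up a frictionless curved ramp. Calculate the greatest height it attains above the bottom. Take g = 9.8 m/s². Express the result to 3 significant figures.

h = 3.51 m

By energy conservation, ½mv² = mgh
h = v²/(2g) = 8.29²/(2 × 9.8) = 3.506 m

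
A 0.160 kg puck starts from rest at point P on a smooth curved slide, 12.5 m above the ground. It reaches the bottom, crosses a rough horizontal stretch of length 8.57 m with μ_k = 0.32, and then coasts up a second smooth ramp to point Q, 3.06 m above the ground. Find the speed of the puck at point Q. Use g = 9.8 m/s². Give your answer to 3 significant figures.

v = 11.5 m/s

Energy at P: mgh₁ = (0.160)(9.8)(12.5) = 19.600 J
Friction loss: W_f = μ_k mg d = 4.300 J
At Q: ½mv² + mgh₂ = mgh₁ − W_f
½mv² = 19.600 − 4.300 − 4.7981 = 10.502 J
v = √(2 × 10.502/0.160) = 11.46 m/s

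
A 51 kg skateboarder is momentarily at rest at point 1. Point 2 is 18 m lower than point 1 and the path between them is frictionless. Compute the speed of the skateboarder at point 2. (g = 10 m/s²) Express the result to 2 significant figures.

v = 19 m/s

Mechanical energy is conserved (no friction): mgh = ½mv²
v = √(2gh) = √(2 × 10 × 18) = √360.00 = 18.97 m/s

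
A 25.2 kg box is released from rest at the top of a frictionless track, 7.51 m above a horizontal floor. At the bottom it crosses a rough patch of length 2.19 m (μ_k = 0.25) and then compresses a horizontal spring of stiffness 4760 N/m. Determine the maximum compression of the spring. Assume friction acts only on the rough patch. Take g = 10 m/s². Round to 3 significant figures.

Initial energy: E₁ = mgh = (25.2)(10)(7.51) = 1892.5 J
Friction removes W_f = μ_k mg d = (0.25)(25.2)(10)(2.19) = 138.0 J
Energy reaching the spring: E = 1892.5 − 138.0 = 1754.5 J
At max compression ½kx² = E ⇒ x = √(2E/k) = √(2 × 1754.5/4760) = 0.8586 m

x = 0.859 m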